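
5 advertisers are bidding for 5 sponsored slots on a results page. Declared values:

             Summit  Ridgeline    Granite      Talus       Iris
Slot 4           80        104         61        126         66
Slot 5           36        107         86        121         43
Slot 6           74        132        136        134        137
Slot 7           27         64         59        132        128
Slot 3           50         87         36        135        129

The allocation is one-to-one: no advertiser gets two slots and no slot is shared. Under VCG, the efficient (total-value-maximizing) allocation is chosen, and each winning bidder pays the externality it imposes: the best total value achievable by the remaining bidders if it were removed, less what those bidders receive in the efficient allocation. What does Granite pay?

Granite pays $25.

Efficient allocation: Summit→Slot 4 ($80), Ridgeline→Slot 5 ($107), Granite→Slot 6 ($136), Talus→Slot 3 ($135), Iris→Slot 7 ($128); total welfare W = $586.
Granite receives Slot 6 at value $136, so the others get W − 136 = $450.
Without Granite: best allocation of the remaining 4 bidders over all 5 slots is Summit→Slot 4 ($80), Ridgeline→Slot 6 ($132), Talus→Slot 3 ($135), Iris→Slot 7 ($128), total $475.
VCG payment = (others' best without Granite) − (others' welfare with Granite) = 475 − 450 = $25.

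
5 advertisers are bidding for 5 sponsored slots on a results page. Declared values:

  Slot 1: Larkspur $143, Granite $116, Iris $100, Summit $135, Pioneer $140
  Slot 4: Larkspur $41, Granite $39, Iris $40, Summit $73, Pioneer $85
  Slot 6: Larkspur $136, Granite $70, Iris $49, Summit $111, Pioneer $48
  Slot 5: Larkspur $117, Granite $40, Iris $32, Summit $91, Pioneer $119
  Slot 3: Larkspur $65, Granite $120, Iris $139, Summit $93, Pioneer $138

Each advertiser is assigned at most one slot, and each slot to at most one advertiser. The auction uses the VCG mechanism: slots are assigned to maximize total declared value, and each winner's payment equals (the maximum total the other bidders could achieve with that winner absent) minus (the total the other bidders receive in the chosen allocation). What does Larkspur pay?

Larkspur pays $38.

Efficient allocation: Larkspur→Slot 6 ($136), Granite→Slot 1 ($116), Iris→Slot 3 ($139), Summit→Slot 4 ($73), Pioneer→Slot 5 ($119); total welfare W = $583.
Larkspur receives Slot 6 at value $136, so the others get W − 136 = $447.
Without Larkspur: best allocation of the remaining 4 bidders over all 5 slots is Granite→Slot 1 ($116), Iris→Slot 3 ($139), Summit→Slot 6 ($111), Pioneer→Slot 5 ($119), total $485.
VCG payment = (others' best without Larkspur) − (others' welfare with Larkspur) = 485 − 447 = $38.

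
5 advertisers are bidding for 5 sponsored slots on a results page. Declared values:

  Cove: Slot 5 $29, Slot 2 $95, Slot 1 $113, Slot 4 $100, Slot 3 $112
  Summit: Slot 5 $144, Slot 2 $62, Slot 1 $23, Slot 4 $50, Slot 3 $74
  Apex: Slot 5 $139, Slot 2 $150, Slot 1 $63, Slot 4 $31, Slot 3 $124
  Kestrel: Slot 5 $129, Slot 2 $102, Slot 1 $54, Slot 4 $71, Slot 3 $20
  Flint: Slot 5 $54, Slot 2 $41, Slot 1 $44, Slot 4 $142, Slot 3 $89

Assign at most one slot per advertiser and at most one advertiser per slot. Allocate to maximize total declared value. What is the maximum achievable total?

Optimal: Cove→Slot 1 ($113), Summit→Slot 5 ($144), Apex→Slot 3 ($124), Kestrel→Slot 2 ($102), Flint→Slot 4 ($142) — total 113+144+124+102+142 = $625.
Column-greedy (each slot in turn goes to its best remaining advertiser) gives $569, worse by 56.
Next-best assignment: Cove→Slot 1, Summit→Slot 3, Apex→Slot 2, Kestrel→Slot 5, Flint→Slot 4 = $608.
Swapping Cove↔Summit (Cove→Slot 5 $29, Summit→Slot 1 $23) loses 205.

Max total: $625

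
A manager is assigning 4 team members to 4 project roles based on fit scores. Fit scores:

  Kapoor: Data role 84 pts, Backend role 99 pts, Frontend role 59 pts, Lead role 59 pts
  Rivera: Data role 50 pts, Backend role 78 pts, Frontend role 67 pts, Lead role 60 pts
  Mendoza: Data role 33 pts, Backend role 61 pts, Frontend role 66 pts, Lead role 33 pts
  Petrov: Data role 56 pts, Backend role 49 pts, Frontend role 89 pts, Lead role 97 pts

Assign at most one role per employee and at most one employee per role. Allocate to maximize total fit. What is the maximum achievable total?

Max total: 325 pts

This is the linear assignment problem.
Optimal: Kapoor→Data role (84 pts), Rivera→Backend role (78 pts), Mendoza→Frontend role (66 pts), Petrov→Lead role (97 pts) — total 84+78+66+97 = 325 pts.
Row-greedy (each employee in turn takes its best remaining role) gives 296 pts, worse by 29.
Swapping Kapoor↔Rivera (Kapoor→Backend role 99 pts, Rivera→Data role 50 pts) loses 13.
No other one-to-one assignment exceeds 325 pts.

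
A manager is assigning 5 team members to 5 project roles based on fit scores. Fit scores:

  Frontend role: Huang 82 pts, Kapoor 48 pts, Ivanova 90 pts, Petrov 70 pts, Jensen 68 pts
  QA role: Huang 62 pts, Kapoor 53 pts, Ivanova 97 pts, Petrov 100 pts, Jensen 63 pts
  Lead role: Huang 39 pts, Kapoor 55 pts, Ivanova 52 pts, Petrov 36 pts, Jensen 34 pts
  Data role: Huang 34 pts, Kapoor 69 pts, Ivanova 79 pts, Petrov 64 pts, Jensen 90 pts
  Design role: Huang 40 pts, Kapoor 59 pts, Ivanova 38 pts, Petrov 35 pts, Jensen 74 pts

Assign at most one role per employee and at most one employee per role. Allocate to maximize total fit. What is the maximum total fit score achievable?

Max total: 390 pts

Optimal: Huang→Frontend role (82 pts), Kapoor→Lead role (55 pts), Ivanova→Data role (79 pts), Petrov→QA role (100 pts), Jensen→Design role (74 pts) — total 82+55+79+100+74 = 390 pts.
Max-entry greedy (repeatedly take the single best remaining cell) gives 378 pts, worse by 12.
Swapping Kapoor↔Ivanova (Kapoor→Data role 69 pts, Ivanova→Lead role 52 pts) loses 13.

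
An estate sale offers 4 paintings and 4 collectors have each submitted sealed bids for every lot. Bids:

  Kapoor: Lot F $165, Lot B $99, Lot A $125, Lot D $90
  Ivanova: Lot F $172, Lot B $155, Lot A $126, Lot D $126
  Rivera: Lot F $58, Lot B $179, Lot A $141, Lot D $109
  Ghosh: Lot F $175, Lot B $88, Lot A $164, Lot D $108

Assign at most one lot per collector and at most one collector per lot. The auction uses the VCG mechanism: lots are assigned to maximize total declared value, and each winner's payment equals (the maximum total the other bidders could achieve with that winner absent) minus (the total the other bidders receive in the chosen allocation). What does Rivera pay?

Rivera pays $29.

Efficient allocation: Kapoor→Lot F ($165), Ivanova→Lot D ($126), Rivera→Lot B ($179), Ghosh→Lot A ($164); total welfare W = $634.
Rivera receives Lot B at value $179, so the others get W − 179 = $455.
Without Rivera: best allocation of the remaining 3 bidders over all 4 lots is Kapoor→Lot F ($165), Ivanova→Lot B ($155), Ghosh→Lot A ($164), total $484.
VCG payment = (others' best without Rivera) − (others' welfare with Rivera) = 484 − 455 = $29.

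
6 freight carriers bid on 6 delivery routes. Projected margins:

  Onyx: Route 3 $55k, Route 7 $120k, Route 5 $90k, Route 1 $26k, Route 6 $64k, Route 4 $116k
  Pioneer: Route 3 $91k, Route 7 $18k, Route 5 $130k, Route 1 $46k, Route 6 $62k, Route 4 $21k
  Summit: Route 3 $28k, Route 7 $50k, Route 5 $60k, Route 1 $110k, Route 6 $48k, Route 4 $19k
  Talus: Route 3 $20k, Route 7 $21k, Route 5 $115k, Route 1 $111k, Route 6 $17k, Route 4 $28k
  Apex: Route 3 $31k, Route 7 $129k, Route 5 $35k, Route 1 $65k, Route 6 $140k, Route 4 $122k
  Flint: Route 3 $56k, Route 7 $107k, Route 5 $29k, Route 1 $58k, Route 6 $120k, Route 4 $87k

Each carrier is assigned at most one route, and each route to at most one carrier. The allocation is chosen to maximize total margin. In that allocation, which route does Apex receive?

Apex receives Route 7.

This is a one-to-one assignment (maximum-weight bipartite matching).
Optimal: Onyx→Route 4 ($116k), Pioneer→Route 3 ($91k), Summit→Route 1 ($110k), Talus→Route 5 ($115k), Apex→Route 7 ($129k), Flint→Route 6 ($120k) — total 116+91+110+115+129+120 = $681k.
Row-greedy (each carrier in turn takes its best remaining route) gives $584k, worse by 97.
Swapping Flint↔Talus (Flint→Route 5 $29k, Talus→Route 6 $17k) loses 189.
Apex's own top route is Route 6 ($140k), but forcing Apex→Route 6 and reassigning the rest optimally gives only $679k — worse by 2.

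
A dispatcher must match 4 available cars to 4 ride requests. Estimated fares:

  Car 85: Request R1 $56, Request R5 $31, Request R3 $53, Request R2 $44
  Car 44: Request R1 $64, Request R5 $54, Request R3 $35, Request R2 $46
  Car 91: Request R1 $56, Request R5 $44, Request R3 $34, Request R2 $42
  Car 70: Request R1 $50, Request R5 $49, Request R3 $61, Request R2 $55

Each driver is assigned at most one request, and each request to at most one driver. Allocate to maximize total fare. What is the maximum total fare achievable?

Max total: $218

Optimal: Car 85→Request R3 ($53), Car 44→Request R5 ($54), Car 91→Request R1 ($56), Car 70→Request R2 ($55) — total 53+54+56+55 = $218.
Max-entry greedy (repeatedly take the single best remaining cell) gives $213, worse by 5.
Next-best assignment: Car 85→Request R3, Car 44→Request R1, Car 91→Request R5, Car 70→Request R2 = $216.
Swapping Car 70↔Car 91 (Car 70→Request R1 $50, Car 91→Request R2 $42) loses 19.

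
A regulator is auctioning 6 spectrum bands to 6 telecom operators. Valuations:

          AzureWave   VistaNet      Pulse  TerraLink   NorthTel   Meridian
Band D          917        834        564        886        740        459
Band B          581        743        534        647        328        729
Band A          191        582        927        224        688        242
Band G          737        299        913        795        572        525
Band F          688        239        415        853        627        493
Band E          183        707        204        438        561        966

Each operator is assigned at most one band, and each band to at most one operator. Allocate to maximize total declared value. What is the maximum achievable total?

This is the linear assignment problem.
Optimal: AzureWave→Band D ($917M), VistaNet→Band B ($743M), Pulse→Band G ($913M), TerraLink→Band F ($853M), NorthTel→Band A ($688M), Meridian→Band E ($966M) — total 917+743+913+853+688+966 = $5080M.
Max-entry greedy (repeatedly take the single best remaining cell) gives $4978M, worse by 102.
No other one-to-one assignment exceeds $5080M.

Maximum total: $5080M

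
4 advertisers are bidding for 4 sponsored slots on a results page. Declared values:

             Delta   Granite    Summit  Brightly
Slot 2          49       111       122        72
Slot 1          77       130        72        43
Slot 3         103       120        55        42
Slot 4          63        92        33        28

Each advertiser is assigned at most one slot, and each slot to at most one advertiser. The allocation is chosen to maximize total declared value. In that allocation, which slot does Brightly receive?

Brightly receives Slot 4.

Treat this as an assignment problem: match each advertiser to one slot.
Optimal: Delta→Slot 3 ($103), Granite→Slot 1 ($130), Summit→Slot 2 ($122), Brightly→Slot 4 ($28) — total 103+130+122+28 = $383.
Next-best assignment: Delta→Slot 3, Granite→Slot 4, Summit→Slot 2, Brightly→Slot 1 = $360.
Brightly's own top slot is Slot 2 ($72), but forcing Brightly→Slot 2 and reassigning the rest optimally gives only $339 — worse by 44.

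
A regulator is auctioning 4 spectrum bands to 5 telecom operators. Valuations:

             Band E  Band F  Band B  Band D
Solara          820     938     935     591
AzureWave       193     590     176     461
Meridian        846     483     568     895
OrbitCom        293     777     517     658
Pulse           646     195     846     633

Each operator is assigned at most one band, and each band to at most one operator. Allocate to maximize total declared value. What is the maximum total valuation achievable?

Treat this as an assignment problem: match each operator to one band.
Optimal: Solara→Band E ($820M), OrbitCom→Band F ($777M), Pulse→Band B ($846M), Meridian→Band D ($895M) — total 820+777+846+895 = $3338M.
Max-entry greedy (repeatedly take the single best remaining cell) gives $2972M, worse by 366.
Swapping Solara↔OrbitCom (Solara→Band F $938M, OrbitCom→Band E $293M) loses 366.
Every other assignment is strictly worse.

Maximum total: $3338M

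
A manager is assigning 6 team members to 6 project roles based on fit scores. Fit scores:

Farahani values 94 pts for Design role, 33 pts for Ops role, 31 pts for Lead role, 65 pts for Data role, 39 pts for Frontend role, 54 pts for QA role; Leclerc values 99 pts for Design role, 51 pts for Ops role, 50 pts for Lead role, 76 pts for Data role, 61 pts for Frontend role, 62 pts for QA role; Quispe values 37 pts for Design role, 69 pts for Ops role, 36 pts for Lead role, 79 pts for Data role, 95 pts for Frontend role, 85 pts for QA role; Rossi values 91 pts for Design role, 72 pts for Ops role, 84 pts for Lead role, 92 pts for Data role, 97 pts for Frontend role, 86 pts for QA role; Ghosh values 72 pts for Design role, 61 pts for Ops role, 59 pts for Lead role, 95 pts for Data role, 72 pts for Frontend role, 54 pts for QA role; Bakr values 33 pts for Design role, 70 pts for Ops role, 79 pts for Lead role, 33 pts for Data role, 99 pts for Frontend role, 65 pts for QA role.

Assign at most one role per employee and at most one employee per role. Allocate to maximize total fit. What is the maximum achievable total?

Optimal: Farahani→Design role (94 pts), Leclerc→Ops role (51 pts), Quispe→QA role (85 pts), Rossi→Lead role (84 pts), Ghosh→Data role (95 pts), Bakr→Frontend role (99 pts) — total 94+51+85+84+95+99 = 508 pts.
Max-entry greedy (repeatedly take the single best remaining cell) gives 479 pts, worse by 29.
Next-best assignment: Farahani→Design role, Leclerc→QA role, Quispe→Ops role, Rossi→Lead role, Ghosh→Data role, Bakr→Frontend role = 503 pts.
Checked against all permutations: 508 pts is optimal.

Maximum total: 508 pts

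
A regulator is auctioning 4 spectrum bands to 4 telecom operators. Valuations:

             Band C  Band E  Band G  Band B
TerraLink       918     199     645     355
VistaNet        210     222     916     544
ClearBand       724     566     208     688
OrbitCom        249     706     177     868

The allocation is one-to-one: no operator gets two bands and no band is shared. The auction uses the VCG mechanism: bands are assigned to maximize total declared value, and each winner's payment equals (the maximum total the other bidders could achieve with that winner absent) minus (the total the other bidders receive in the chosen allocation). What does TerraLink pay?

Efficient allocation: TerraLink→Band C ($918M), VistaNet→Band G ($916M), ClearBand→Band E ($566M), OrbitCom→Band B ($868M); total welfare W = $3268M.
TerraLink receives Band C at value $918M, so the others get W − 918 = $2350M.
Without TerraLink: best allocation of the remaining 3 bidders over all 4 bands is VistaNet→Band G ($916M), ClearBand→Band C ($724M), OrbitCom→Band B ($868M), total $2508M.
VCG payment = (others' best without TerraLink) − (others' welfare with TerraLink) = 2508 − 2350 = $158M.

TerraLink pays $158M.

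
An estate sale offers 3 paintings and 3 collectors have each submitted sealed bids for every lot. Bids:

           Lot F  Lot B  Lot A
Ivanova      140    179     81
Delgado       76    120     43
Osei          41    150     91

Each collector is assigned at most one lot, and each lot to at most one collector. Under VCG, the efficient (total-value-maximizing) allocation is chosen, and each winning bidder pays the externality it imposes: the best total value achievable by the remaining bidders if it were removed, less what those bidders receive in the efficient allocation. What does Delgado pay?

Efficient allocation: Ivanova→Lot F ($140), Delgado→Lot B ($120), Osei→Lot A ($91); total welfare W = $351.
Delgado receives Lot B at value $120, so the others get W − 120 = $231.
Without Delgado: best allocation of the remaining 2 bidders over all 3 lots is Ivanova→Lot F ($140), Osei→Lot B ($150), total $290.
VCG payment = (others' best without Delgado) − (others' welfare with Delgado) = 290 − 231 = $59.

Delgado pays $59.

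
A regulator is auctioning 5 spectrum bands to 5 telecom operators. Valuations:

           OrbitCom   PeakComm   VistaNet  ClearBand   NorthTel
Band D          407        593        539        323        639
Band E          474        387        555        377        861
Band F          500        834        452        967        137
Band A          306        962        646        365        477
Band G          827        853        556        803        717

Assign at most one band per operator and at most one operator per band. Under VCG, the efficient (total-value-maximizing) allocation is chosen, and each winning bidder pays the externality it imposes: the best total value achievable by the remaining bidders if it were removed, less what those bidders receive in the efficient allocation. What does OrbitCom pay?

OrbitCom pays $17M.

Efficient allocation: OrbitCom→Band G ($827M), PeakComm→Band A ($962M), VistaNet→Band D ($539M), ClearBand→Band F ($967M), NorthTel→Band E ($861M); total welfare W = $4156M.
OrbitCom receives Band G at value $827M, so the others get W − 827 = $3329M.
Without OrbitCom: best allocation of the remaining 4 bidders over all 5 bands is PeakComm→Band A ($962M), VistaNet→Band G ($556M), ClearBand→Band F ($967M), NorthTel→Band E ($861M), total $3346M.
VCG payment = (others' best without OrbitCom) − (others' welfare with OrbitCom) = 3346 − 3329 = $17M.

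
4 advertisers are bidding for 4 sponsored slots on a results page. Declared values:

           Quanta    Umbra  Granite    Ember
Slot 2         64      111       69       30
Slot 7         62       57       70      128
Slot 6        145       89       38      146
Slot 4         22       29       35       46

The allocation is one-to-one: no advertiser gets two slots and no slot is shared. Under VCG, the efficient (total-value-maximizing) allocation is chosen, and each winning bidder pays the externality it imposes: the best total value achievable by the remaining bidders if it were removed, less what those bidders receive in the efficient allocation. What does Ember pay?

Efficient allocation: Quanta→Slot 6 ($145), Umbra→Slot 2 ($111), Granite→Slot 4 ($35), Ember→Slot 7 ($128); total welfare W = $419.
Ember receives Slot 7 at value $128, so the others get W − 128 = $291.
Without Ember: best allocation of the remaining 3 bidders over all 4 slots is Quanta→Slot 6 ($145), Umbra→Slot 2 ($111), Granite→Slot 7 ($70), total $326.
VCG payment = (others' best without Ember) − (others' welfare with Ember) = 326 − 291 = $35.

Ember pays $35.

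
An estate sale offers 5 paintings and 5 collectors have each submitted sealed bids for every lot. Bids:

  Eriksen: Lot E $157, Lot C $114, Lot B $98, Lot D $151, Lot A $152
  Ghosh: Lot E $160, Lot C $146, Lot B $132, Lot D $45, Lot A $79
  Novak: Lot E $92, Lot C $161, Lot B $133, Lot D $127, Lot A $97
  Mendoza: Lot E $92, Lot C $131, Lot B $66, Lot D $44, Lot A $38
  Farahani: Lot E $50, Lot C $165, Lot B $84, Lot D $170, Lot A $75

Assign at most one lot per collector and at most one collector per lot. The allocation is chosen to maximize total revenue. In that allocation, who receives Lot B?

Novak receives Lot B.

This is a one-to-one assignment (maximum-weight bipartite matching).
Optimal: Eriksen→Lot A ($152), Ghosh→Lot E ($160), Novak→Lot B ($133), Mendoza→Lot C ($131), Farahani→Lot D ($170) — total 152+160+133+131+170 = $746.
Row-greedy (each collector in turn takes its best remaining lot) gives $555, worse by 191.
Novak's own top lot is Lot C ($161), but forcing Novak→Lot C and reassigning the rest optimally gives only $709 — worse by 37.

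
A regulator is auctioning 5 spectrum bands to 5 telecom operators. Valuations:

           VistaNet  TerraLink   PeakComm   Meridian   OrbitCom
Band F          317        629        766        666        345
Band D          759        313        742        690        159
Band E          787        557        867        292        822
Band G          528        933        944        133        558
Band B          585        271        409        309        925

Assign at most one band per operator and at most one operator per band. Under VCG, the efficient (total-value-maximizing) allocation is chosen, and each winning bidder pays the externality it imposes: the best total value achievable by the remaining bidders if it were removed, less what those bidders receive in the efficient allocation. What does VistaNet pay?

Efficient allocation: VistaNet→Band D ($759M), TerraLink→Band G ($933M), PeakComm→Band E ($867M), Meridian→Band F ($666M), OrbitCom→Band B ($925M); total welfare W = $4150M.
VistaNet receives Band D at value $759M, so the others get W − 759 = $3391M.
Without VistaNet: best allocation of the remaining 4 bidders over all 5 bands is TerraLink→Band G ($933M), PeakComm→Band E ($867M), Meridian→Band D ($690M), OrbitCom→Band B ($925M), total $3415M.
VCG payment = (others' best without VistaNet) − (others' welfare with VistaNet) = 3415 − 3391 = $24M.

VistaNet pays $24M.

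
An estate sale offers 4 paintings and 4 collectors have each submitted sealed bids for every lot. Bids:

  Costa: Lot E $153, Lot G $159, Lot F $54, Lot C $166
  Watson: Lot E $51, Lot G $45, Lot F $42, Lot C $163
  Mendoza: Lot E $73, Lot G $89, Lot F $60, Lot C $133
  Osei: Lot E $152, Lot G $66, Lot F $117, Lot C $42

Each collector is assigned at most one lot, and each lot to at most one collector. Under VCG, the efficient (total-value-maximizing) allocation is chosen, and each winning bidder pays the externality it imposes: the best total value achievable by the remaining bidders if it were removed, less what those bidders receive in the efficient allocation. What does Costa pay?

Costa pays $29.

Efficient allocation: Costa→Lot G ($159), Watson→Lot C ($163), Mendoza→Lot F ($60), Osei→Lot E ($152); total welfare W = $534.
Costa receives Lot G at value $159, so the others get W − 159 = $375.
Without Costa: best allocation of the remaining 3 bidders over all 4 lots is Watson→Lot C ($163), Mendoza→Lot G ($89), Osei→Lot E ($152), total $404.
VCG payment = (others' best without Costa) − (others' welfare with Costa) = 404 − 375 = $29.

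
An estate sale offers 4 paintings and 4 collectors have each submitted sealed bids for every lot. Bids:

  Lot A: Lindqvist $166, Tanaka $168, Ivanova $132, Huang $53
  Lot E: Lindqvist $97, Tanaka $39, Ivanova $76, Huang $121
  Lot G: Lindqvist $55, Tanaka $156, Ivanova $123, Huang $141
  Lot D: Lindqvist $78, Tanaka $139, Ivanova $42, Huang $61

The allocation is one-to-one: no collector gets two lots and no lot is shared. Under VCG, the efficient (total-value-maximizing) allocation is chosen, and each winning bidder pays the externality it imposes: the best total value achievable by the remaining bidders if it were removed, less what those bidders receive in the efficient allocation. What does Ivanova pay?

Ivanova pays $20.

Efficient allocation: Lindqvist→Lot A ($166), Tanaka→Lot D ($139), Ivanova→Lot G ($123), Huang→Lot E ($121); total welfare W = $549.
Ivanova receives Lot G at value $123, so the others get W − 123 = $426.
Without Ivanova: best allocation of the remaining 3 bidders over all 4 lots is Lindqvist→Lot A ($166), Tanaka→Lot D ($139), Huang→Lot G ($141), total $446.
VCG payment = (others' best without Ivanova) − (others' welfare with Ivanova) = 446 − 426 = $20.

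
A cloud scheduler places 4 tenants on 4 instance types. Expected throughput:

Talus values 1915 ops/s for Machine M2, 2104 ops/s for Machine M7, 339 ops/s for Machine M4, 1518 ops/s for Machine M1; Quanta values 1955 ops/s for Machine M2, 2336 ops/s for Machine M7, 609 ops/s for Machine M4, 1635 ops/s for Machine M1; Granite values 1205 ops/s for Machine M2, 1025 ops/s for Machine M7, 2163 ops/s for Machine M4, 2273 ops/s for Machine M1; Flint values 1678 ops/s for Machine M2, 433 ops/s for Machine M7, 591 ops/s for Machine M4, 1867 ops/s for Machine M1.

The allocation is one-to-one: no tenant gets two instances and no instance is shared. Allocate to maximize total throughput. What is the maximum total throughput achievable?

Optimal: Talus→Machine M2 (1915 ops/s), Quanta→Machine M7 (2336 ops/s), Granite→Machine M4 (2163 ops/s), Flint→Machine M1 (1867 ops/s) — total 1915+2336+2163+1867 = 8281 ops/s.
Column-greedy (each instance in turn goes to its best remaining tenant) gives 8089 ops/s, worse by 192.
Swapping Talus↔Flint (Talus→Machine M1 1518 ops/s, Flint→Machine M2 1678 ops/s) loses 586.
No other one-to-one assignment exceeds 8281 ops/s.

Max total: 8281 ops/s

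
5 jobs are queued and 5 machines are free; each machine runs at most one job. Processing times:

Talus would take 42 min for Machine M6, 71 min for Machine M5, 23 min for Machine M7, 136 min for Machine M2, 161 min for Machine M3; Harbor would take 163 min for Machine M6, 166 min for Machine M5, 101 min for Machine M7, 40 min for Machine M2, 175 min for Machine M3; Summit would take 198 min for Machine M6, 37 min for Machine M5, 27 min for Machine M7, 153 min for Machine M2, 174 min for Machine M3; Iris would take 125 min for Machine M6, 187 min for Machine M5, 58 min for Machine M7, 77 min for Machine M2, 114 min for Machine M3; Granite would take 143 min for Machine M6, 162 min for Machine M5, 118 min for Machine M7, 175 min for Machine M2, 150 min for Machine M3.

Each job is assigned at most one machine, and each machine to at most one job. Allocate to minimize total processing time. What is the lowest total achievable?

Optimal: Talus→Machine M6 (42 min), Harbor→Machine M2 (40 min), Summit→Machine M5 (37 min), Iris→Machine M7 (58 min), Granite→Machine M3 (150 min) — total 42+40+37+58+150 = 327 min.
Row-greedy (each job in turn takes its cheapest remaining machine) gives 357 min, worse by 30.
Next-best assignment: Talus→Machine M6, Harbor→Machine M2, Summit→Machine M5, Iris→Machine M3, Granite→Machine M7 = 351 min.
Swapping Harbor↔Granite (Harbor→Machine M3 175 min, Granite→Machine M2 175 min) adds 160.

Minimum total: 327 min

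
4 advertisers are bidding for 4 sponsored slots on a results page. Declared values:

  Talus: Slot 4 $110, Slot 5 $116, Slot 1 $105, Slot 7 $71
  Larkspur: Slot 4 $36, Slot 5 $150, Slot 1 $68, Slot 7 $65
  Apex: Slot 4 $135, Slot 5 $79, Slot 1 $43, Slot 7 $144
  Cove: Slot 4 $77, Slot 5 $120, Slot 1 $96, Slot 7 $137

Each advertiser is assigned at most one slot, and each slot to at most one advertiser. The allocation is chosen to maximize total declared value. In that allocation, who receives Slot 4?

Apex receives Slot 4.

Optimal: Talus→Slot 1 ($105), Larkspur→Slot 5 ($150), Apex→Slot 4 ($135), Cove→Slot 7 ($137) — total 105+150+135+137 = $527.
Max-entry greedy (repeatedly take the single best remaining cell) gives $500, worse by 27.
Next-best assignment: Talus→Slot 4, Larkspur→Slot 5, Apex→Slot 7, Cove→Slot 1 = $500.
Swapping Cove↔Larkspur (Cove→Slot 5 $120, Larkspur→Slot 7 $65) loses 102.
Every other assignment is strictly worse.
Apex's own top slot is Slot 7 ($144), but forcing Apex→Slot 7 and reassigning the rest optimally gives only $500 — worse by 27.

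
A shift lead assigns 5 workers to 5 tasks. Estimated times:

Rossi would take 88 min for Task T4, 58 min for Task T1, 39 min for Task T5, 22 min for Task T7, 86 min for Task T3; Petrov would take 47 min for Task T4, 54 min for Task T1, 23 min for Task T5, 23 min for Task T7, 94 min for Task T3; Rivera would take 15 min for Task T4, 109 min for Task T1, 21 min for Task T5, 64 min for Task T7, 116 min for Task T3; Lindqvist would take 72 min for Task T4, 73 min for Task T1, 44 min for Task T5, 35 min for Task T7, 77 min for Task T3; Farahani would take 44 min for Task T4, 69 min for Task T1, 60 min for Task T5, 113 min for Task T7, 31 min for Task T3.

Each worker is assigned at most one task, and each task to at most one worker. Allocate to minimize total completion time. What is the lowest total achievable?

Minimum total: 162 min

Optimal: Rossi→Task T1 (58 min), Petrov→Task T5 (23 min), Rivera→Task T4 (15 min), Lindqvist→Task T7 (35 min), Farahani→Task T3 (31 min) — total 58+23+15+35+31 = 162 min.
Row-greedy (each worker in turn takes its cheapest remaining task) gives 164 min, worse by 2.
Next-best assignment: Rossi→Task T7, Petrov→Task T5, Rivera→Task T4, Lindqvist→Task T1, Farahani→Task T3 = 164 min.
Swapping Lindqvist↔Petrov (Lindqvist→Task T5 44 min, Petrov→Task T7 23 min) adds 9.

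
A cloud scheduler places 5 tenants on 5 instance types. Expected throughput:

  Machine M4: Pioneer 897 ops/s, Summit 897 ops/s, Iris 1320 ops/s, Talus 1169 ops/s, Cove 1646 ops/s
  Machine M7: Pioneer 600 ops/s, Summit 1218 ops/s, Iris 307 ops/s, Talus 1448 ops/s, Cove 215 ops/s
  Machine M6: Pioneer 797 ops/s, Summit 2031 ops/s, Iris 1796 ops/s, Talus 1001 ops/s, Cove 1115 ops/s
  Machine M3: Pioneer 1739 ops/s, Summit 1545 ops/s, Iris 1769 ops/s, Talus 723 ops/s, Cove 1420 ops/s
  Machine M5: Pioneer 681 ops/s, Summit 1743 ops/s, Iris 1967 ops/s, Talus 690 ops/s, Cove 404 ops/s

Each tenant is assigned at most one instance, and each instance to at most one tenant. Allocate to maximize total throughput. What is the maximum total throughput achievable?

Optimal: Pioneer→Machine M3 (1739 ops/s), Summit→Machine M6 (2031 ops/s), Iris→Machine M5 (1967 ops/s), Talus→Machine M7 (1448 ops/s), Cove→Machine M4 (1646 ops/s) — total 1739+2031+1967+1448+1646 = 8831 ops/s.
Column-greedy (each instance in turn goes to its best remaining tenant) gives 7575 ops/s, worse by 1256.
Next-best assignment: Pioneer→Machine M3, Summit→Machine M5, Iris→Machine M6, Talus→Machine M7, Cove→Machine M4 = 8372 ops/s.
Swapping Pioneer↔Iris (Pioneer→Machine M5 681 ops/s, Iris→Machine M3 1769 ops/s) loses 1256.

Max total: 8831 ops/s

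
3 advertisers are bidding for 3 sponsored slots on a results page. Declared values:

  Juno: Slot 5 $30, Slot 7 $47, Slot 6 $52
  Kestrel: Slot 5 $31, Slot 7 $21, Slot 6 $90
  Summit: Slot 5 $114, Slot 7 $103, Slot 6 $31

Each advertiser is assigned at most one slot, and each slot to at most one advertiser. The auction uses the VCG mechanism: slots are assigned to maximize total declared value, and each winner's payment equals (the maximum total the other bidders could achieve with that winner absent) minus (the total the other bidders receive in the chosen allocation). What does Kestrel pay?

Kestrel pays $5.

Efficient allocation: Juno→Slot 7 ($47), Kestrel→Slot 6 ($90), Summit→Slot 5 ($114); total welfare W = $251.
Kestrel receives Slot 6 at value $90, so the others get W − 90 = $161.
Without Kestrel: best allocation of the remaining 2 bidders over all 3 slots is Juno→Slot 6 ($52), Summit→Slot 5 ($114), total $166.
VCG payment = (others' best without Kestrel) − (others' welfare with Kestrel) = 166 − 161 = $5.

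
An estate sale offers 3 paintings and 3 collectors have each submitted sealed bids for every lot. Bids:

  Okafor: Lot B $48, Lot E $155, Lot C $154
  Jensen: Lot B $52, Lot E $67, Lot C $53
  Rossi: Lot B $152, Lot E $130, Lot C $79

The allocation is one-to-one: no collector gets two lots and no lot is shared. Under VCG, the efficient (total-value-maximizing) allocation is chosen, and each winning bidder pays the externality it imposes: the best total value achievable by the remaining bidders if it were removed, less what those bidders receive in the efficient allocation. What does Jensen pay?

Efficient allocation: Okafor→Lot C ($154), Jensen→Lot E ($67), Rossi→Lot B ($152); total welfare W = $373.
Jensen receives Lot E at value $67, so the others get W − 67 = $306.
Without Jensen: best allocation of the remaining 2 bidders over all 3 lots is Okafor→Lot E ($155), Rossi→Lot B ($152), total $307.
VCG payment = (others' best without Jensen) − (others' welfare with Jensen) = 307 − 306 = $1.

Jensen pays $1.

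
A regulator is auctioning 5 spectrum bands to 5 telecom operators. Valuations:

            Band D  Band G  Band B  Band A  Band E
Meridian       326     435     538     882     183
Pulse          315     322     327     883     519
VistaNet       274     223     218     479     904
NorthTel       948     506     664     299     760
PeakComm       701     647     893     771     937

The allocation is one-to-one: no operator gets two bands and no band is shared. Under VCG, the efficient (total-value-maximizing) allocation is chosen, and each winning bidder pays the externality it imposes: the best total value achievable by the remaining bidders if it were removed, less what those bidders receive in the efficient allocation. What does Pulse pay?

Pulse pays $447M.

Efficient allocation: Meridian→Band G ($435M), Pulse→Band A ($883M), VistaNet→Band E ($904M), NorthTel→Band D ($948M), PeakComm→Band B ($893M); total welfare W = $4063M.
Pulse receives Band A at value $883M, so the others get W − 883 = $3180M.
Without Pulse: best allocation of the remaining 4 bidders over all 5 bands is Meridian→Band A ($882M), VistaNet→Band E ($904M), NorthTel→Band D ($948M), PeakComm→Band B ($893M), total $3627M.
VCG payment = (others' best without Pulse) − (others' welfare with Pulse) = 3627 − 3180 = $447M.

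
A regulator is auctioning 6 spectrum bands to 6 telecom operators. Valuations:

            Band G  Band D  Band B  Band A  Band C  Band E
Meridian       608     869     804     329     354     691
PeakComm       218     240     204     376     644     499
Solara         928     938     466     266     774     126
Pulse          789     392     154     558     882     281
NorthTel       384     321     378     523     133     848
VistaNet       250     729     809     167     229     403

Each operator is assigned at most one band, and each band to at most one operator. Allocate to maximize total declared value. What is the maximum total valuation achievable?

Optimal: Meridian→Band D ($869M), PeakComm→Band A ($376M), Solara→Band G ($928M), Pulse→Band C ($882M), NorthTel→Band E ($848M), VistaNet→Band B ($809M) — total 869+376+928+882+848+809 = $4712M.
Max-entry greedy (repeatedly take the single best remaining cell) gives $4461M, worse by 251.
Swapping VistaNet↔Solara (VistaNet→Band G $250M, Solara→Band B $466M) loses 1021.

Max total: $4712M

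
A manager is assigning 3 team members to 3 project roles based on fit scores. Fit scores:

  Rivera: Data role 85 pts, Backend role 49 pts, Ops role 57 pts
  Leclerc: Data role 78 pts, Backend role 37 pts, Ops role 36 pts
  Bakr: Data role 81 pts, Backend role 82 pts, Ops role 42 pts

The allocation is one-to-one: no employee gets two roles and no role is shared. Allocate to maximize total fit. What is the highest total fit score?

Optimal: Rivera→Ops role (57 pts), Leclerc→Data role (78 pts), Bakr→Backend role (82 pts) — total 57+78+82 = 217 pts.
Column-greedy (each role in turn goes to its best remaining employee) gives 203 pts, worse by 14.

Max total: 217 pts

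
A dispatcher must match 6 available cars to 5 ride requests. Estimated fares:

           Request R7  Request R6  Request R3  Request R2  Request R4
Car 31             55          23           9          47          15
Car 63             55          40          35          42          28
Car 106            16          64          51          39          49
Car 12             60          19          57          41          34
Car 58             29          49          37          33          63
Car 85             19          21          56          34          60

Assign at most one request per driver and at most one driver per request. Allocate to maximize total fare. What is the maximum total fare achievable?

Maximum total: $290

Optimal: Car 12→Request R7 ($60), Car 106→Request R6 ($64), Car 85→Request R3 ($56), Car 31→Request R2 ($47), Car 58→Request R4 ($63) — total 60+64+56+47+63 = $290.
Row-greedy (each driver in turn takes its best remaining request) gives $281, worse by 9.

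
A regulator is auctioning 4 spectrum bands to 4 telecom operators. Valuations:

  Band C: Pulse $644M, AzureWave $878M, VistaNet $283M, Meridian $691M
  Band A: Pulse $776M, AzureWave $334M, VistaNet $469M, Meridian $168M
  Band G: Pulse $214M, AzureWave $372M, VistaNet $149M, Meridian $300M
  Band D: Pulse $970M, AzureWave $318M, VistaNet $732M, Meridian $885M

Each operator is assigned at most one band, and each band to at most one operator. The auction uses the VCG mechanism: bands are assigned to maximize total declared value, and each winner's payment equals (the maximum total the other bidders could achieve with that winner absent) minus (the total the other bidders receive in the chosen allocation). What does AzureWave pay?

Efficient allocation: Pulse→Band A ($776M), AzureWave→Band C ($878M), VistaNet→Band G ($149M), Meridian→Band D ($885M); total welfare W = $2688M.
AzureWave receives Band C at value $878M, so the others get W − 878 = $1810M.
Without AzureWave: best allocation of the remaining 3 bidders over all 4 bands is Pulse→Band A ($776M), VistaNet→Band D ($732M), Meridian→Band C ($691M), total $2199M.
VCG payment = (others' best without AzureWave) − (others' welfare with AzureWave) = 2199 − 1810 = $389M.

AzureWave pays $389M.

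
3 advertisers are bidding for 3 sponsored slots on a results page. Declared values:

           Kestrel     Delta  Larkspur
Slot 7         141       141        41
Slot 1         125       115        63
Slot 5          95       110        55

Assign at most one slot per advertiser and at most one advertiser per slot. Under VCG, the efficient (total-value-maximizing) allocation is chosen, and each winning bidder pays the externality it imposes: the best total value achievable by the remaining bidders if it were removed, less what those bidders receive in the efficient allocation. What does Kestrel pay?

Efficient allocation: Kestrel→Slot 1 ($125), Delta→Slot 7 ($141), Larkspur→Slot 5 ($55); total welfare W = $321.
Kestrel receives Slot 1 at value $125, so the others get W − 125 = $196.
Without Kestrel: best allocation of the remaining 2 bidders over all 3 slots is Delta→Slot 7 ($141), Larkspur→Slot 1 ($63), total $204.
VCG payment = (others' best without Kestrel) − (others' welfare with Kestrel) = 204 − 196 = $8.

Kestrel pays $8.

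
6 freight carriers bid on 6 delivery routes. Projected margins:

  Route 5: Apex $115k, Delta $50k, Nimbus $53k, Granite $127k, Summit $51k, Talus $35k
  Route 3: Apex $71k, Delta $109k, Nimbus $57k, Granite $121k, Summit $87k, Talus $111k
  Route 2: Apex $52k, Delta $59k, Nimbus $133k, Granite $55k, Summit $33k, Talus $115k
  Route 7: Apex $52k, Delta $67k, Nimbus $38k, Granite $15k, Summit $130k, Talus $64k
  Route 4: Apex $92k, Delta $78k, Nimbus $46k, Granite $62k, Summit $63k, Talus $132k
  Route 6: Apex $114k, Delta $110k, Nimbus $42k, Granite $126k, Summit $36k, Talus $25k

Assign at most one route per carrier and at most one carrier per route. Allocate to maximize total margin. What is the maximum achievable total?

Maximum total: $745k

This is the linear assignment problem.
Optimal: Apex→Route 5 ($115k), Delta→Route 3 ($109k), Nimbus→Route 2 ($133k), Granite→Route 6 ($126k), Summit→Route 7 ($130k), Talus→Route 4 ($132k) — total 115+109+133+126+130+132 = $745k.
Column-greedy (each route in turn goes to its best remaining carrier) gives $703k, worse by 42.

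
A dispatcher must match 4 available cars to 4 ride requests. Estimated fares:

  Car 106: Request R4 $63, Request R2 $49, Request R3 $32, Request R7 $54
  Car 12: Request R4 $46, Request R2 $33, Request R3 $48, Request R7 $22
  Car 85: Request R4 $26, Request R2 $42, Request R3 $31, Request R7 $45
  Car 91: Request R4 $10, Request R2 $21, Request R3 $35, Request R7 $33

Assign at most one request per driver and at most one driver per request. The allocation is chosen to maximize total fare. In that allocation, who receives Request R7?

Optimal: Car 106→Request R4 ($63), Car 12→Request R3 ($48), Car 85→Request R2 ($42), Car 91→Request R7 ($33) — total 63+48+42+33 = $186.
Row-greedy (each driver in turn takes its best remaining request) gives $177, worse by 9.
Swapping Car 106↔Car 91 (Car 106→Request R7 $54, Car 91→Request R4 $10) loses 32.
Every other assignment is strictly worse.
Car 91's own top request is Request R3 ($35), but forcing Car 91→Request R3 and reassigning the rest optimally gives only $177 — worse by 9.

Car 91 receives Request R7.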